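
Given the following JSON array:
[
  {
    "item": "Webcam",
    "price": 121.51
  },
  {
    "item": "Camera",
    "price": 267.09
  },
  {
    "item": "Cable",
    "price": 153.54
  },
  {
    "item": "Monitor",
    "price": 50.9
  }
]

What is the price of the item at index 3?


Array index 3 -> Monitor
price = 50.9

ANSWER: 50.9


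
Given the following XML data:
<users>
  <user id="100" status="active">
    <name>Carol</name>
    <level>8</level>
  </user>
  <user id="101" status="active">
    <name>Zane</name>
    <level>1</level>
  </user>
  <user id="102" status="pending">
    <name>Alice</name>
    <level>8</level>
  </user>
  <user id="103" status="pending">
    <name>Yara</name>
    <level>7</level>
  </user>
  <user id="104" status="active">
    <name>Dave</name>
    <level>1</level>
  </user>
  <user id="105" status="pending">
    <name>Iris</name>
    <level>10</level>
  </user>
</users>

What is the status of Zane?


Finding user with name = Zane
user id="101" status="active"

ANSWER: active


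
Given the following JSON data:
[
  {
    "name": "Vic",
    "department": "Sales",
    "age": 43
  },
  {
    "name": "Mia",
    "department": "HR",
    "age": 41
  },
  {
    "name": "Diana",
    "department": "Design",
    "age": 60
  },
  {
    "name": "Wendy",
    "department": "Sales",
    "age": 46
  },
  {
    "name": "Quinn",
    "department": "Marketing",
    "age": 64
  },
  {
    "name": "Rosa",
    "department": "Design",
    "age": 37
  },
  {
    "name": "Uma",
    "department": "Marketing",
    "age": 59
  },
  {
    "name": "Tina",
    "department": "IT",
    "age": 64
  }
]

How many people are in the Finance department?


Scanning records for department = Finance
  No matches found
Count: 0

ANSWER: 0


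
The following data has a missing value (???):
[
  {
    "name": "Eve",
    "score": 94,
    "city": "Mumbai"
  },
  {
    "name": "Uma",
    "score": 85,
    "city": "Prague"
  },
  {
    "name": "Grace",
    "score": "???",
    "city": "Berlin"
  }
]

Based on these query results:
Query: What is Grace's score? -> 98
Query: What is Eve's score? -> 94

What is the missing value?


The missing value is Grace's score
From query: Grace's score = 98

ANSWER: 98


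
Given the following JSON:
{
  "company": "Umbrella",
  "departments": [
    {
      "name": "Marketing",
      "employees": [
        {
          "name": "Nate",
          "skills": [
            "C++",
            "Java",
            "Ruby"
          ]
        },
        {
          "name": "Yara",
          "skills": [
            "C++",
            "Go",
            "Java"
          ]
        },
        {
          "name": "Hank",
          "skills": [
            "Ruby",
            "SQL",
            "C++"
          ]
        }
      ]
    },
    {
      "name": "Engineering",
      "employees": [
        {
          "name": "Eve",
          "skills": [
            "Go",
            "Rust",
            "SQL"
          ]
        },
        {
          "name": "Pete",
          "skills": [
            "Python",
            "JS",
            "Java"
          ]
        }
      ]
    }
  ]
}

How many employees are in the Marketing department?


Path: departments[0].employees
Count: 3

ANSWER: 3


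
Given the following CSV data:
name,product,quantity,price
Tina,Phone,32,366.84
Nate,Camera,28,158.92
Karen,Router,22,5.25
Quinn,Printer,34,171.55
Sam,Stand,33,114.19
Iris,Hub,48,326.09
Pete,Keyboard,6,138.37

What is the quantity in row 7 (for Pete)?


Row 7: Pete
Column 'quantity' = 6

ANSWER: 6


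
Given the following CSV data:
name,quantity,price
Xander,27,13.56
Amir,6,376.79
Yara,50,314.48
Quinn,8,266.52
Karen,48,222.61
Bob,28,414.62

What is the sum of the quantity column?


Values in 'quantity' column:
  Row 1: 27
  Row 2: 6
  Row 3: 50
  Row 4: 8
  Row 5: 48
  Row 6: 28
Sum = 27 + 6 + 50 + 8 + 48 + 28 = 167

ANSWER: 167


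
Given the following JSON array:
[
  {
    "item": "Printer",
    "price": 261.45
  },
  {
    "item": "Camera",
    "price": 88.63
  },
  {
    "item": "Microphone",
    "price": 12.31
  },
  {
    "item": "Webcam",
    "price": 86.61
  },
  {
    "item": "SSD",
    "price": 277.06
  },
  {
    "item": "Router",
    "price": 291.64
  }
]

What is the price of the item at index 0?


Array index 0 -> Printer
price = 261.45

ANSWER: 261.45


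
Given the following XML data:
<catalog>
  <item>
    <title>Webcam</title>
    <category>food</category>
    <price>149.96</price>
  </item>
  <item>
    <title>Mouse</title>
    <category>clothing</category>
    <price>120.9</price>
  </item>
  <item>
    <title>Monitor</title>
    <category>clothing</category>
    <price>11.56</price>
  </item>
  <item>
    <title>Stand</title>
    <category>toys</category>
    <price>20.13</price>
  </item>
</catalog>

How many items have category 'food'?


Scanning <item> elements for <category>food</category>:
  Item 1: Webcam -> MATCH
Count: 1

ANSWER: 1


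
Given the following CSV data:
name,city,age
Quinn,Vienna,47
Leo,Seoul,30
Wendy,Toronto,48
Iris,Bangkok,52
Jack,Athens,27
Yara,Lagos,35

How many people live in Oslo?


Scanning city column for 'Oslo':
Total matches: 0

ANSWER: 0


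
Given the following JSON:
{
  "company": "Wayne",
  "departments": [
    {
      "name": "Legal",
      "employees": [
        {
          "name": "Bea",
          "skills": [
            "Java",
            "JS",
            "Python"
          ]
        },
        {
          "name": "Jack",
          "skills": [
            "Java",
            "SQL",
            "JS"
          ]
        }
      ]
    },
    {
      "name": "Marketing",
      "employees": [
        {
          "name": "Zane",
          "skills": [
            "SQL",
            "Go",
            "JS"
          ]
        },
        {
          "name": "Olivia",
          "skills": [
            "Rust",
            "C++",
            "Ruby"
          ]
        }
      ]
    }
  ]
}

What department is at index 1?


Path: departments[1].name
Value: Marketing

ANSWER: Marketing


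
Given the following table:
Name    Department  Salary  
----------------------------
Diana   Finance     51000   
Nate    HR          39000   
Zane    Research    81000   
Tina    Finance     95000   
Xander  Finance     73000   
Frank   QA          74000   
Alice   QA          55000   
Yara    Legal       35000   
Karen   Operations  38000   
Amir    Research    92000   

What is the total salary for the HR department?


HR department members:
  Nate: 39000
Total = 39000 = 39000

ANSWER: 39000


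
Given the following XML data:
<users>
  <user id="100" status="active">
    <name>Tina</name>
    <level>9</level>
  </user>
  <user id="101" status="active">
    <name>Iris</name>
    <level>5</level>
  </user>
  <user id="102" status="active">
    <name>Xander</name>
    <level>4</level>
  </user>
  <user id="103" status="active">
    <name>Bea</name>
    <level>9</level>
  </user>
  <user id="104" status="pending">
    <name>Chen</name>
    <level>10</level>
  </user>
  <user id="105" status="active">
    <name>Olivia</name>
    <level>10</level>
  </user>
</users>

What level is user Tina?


Finding user: Tina
<level>9</level>

ANSWER: 9


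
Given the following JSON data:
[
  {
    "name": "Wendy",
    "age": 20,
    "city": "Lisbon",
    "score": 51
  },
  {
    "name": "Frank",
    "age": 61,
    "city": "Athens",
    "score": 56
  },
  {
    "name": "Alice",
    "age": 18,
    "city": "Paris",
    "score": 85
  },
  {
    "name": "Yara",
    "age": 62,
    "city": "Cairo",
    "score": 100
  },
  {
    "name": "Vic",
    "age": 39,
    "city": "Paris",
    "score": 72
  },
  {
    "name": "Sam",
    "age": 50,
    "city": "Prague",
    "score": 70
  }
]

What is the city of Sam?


Looking up record where name = Sam
Record index: 5
Field 'city' = Prague

ANSWER: Prague


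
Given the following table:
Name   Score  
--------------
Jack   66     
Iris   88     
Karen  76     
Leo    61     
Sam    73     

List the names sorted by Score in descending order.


Sorting by Score (descending):
  Iris: 88
  Karen: 76
  Sam: 73
  Jack: 66
  Leo: 61


ANSWER: Iris, Karen, Sam, Jack, Leo


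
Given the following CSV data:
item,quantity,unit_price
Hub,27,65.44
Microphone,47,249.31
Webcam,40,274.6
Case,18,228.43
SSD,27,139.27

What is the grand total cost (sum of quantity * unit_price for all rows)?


Computing row totals:
  Hub: 27 * 65.44 = 1766.88
  Microphone: 47 * 249.31 = 11717.57
  Webcam: 40 * 274.6 = 10984.0
  Case: 18 * 228.43 = 4111.74
  SSD: 27 * 139.27 = 3760.29
Grand total = 1766.88 + 11717.57 + 10984.0 + 4111.74 + 3760.29 = 32340.48

ANSWER: 32340.48


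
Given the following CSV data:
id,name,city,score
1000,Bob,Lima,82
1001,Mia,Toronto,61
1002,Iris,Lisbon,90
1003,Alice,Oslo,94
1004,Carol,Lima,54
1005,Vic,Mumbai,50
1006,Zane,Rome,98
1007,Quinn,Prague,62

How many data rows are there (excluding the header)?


Counting rows (excluding header):
Header: id,name,city,score
Data rows: 8

ANSWER: 8


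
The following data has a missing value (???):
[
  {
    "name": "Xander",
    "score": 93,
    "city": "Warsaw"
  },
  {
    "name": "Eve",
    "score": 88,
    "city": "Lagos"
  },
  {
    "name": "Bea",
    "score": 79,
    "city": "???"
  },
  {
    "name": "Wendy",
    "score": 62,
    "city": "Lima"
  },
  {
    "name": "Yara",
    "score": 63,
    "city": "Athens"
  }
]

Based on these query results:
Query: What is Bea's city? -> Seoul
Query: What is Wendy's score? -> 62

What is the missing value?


The missing value is Bea's city
From query: Bea's city = Seoul

ANSWER: Seoul


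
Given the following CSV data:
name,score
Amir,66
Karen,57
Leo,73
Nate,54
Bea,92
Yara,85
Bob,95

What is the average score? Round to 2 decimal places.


Scores: 66, 57, 73, 54, 92, 85, 95
Sum = 522
Count = 7
Average = 522 / 7 = 74.57

ANSWER: 74.57


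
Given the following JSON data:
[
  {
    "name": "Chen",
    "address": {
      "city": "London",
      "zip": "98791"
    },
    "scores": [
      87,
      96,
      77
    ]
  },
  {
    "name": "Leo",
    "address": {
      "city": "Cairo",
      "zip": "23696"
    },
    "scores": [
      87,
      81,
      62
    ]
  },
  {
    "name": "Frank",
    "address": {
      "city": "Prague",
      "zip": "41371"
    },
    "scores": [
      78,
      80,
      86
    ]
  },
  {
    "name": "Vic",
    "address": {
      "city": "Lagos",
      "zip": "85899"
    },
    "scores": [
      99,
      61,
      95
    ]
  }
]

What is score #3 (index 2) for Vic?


Path: records[3].scores[2]
Value: 95

ANSWER: 95


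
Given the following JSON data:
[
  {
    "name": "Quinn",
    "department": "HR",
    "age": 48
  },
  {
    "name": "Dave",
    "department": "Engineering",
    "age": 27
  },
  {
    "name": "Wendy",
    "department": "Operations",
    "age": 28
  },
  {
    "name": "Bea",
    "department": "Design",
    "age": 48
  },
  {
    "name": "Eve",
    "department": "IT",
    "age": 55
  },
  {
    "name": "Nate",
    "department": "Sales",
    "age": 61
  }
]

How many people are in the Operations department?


Scanning records for department = Operations
  Record 2: Wendy
Count: 1

ANSWER: 1


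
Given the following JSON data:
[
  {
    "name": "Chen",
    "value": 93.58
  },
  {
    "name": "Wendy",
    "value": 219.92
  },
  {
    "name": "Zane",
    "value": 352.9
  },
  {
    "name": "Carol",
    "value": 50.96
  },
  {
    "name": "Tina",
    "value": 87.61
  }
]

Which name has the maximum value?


Comparing values:
  Chen: 93.58
  Wendy: 219.92
  Zane: 352.9
  Carol: 50.96
  Tina: 87.61
Maximum: Zane (352.9)

ANSWER: Zane


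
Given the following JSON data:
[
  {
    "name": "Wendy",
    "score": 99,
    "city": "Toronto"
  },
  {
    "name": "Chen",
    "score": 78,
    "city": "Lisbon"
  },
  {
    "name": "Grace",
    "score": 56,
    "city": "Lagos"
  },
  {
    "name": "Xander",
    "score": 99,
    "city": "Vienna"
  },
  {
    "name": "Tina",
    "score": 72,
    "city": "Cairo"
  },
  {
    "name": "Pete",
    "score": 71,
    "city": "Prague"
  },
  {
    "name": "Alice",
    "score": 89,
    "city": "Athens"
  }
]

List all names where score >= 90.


Filtering records where score >= 90:
  Wendy (score=99) -> YES
  Chen (score=78) -> no
  Grace (score=56) -> no
  Xander (score=99) -> YES
  Tina (score=72) -> no
  Pete (score=71) -> no
  Alice (score=89) -> no


ANSWER: Wendy, Xander


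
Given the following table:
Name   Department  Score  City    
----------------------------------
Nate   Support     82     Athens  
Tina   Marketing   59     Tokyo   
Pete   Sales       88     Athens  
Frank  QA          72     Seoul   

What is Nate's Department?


Row 1: Nate
Department = Support

ANSWER: Support


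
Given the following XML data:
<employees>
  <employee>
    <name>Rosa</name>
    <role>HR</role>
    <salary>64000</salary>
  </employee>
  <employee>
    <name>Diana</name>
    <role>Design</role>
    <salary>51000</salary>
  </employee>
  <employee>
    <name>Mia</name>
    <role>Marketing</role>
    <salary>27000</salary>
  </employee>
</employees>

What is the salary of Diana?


Searching for <employee> with <name>Diana</name>
Found at position 2
<salary>51000</salary>

ANSWER: 51000


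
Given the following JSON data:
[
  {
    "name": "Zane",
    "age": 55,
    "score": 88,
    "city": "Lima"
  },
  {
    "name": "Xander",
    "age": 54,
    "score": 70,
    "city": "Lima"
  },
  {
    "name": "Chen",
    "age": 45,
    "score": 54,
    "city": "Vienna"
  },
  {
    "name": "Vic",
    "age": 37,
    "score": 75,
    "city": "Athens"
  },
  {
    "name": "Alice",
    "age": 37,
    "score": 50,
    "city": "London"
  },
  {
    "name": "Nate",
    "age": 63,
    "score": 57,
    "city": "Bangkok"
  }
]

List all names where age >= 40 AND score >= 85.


Checking both conditions:
  Zane (age=55, score=88) -> YES
  Xander (age=54, score=70) -> no
  Chen (age=45, score=54) -> no
  Vic (age=37, score=75) -> no
  Alice (age=37, score=50) -> no
  Nate (age=63, score=57) -> no


ANSWER: Zane


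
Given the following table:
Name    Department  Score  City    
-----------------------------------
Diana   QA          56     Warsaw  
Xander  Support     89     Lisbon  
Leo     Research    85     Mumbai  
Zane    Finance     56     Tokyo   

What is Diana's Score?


Row 1: Diana
Score = 56

ANSWER: 56


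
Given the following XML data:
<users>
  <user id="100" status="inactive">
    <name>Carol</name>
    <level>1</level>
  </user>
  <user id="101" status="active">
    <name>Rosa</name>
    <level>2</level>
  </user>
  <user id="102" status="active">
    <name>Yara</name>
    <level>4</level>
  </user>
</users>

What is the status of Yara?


Finding user with name = Yara
user id="102" status="active"

ANSWER: active


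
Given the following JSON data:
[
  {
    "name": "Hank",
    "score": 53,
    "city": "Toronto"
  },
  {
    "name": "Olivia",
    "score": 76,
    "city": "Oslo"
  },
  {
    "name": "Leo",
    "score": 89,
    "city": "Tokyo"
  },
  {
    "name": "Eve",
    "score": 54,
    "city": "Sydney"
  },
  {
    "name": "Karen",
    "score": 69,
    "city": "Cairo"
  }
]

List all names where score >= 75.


Filtering records where score >= 75:
  Hank (score=53) -> no
  Olivia (score=76) -> YES
  Leo (score=89) -> YES
  Eve (score=54) -> no
  Karen (score=69) -> no


ANSWER: Olivia, Leo


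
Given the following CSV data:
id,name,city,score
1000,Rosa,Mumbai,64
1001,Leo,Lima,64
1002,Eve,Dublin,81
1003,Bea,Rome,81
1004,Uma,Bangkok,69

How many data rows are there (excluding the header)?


Counting rows (excluding header):
Header: id,name,city,score
Data rows: 5

ANSWER: 5


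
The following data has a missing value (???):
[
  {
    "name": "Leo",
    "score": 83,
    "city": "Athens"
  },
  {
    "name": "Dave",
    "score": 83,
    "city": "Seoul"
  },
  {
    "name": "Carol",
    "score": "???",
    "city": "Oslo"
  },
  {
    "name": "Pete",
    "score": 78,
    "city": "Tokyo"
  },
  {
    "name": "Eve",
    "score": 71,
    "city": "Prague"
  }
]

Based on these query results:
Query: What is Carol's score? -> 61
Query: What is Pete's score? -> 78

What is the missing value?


The missing value is Carol's score
From query: Carol's score = 61

ANSWER: 61


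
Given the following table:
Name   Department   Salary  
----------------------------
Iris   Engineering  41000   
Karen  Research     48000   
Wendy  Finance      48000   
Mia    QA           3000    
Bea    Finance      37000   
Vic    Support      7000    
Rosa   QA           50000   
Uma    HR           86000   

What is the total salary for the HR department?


HR department members:
  Uma: 86000
Total = 86000 = 86000

ANSWER: 86000


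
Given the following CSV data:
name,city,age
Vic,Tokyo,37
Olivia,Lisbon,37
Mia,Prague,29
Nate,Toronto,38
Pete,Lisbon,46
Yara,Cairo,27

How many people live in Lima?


Scanning city column for 'Lima':
Total matches: 0

ANSWER: 0


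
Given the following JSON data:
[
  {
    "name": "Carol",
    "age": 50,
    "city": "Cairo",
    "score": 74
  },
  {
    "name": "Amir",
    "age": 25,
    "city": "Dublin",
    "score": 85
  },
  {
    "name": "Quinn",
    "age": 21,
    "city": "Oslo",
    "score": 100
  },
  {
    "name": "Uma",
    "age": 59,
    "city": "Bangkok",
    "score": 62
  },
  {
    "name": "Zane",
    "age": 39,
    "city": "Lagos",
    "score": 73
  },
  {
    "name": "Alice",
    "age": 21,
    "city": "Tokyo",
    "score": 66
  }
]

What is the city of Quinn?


Looking up record where name = Quinn
Record index: 2
Field 'city' = Oslo

ANSWER: Oslo


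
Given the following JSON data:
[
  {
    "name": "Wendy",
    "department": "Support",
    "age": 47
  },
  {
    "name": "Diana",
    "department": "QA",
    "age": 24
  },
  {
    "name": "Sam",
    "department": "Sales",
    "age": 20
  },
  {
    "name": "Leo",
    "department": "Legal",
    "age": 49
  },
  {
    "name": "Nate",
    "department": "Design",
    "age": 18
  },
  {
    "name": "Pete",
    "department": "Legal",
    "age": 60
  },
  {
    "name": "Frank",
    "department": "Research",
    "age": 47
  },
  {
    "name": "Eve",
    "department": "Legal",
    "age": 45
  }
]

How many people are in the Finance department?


Scanning records for department = Finance
  No matches found
Count: 0

ANSWER: 0


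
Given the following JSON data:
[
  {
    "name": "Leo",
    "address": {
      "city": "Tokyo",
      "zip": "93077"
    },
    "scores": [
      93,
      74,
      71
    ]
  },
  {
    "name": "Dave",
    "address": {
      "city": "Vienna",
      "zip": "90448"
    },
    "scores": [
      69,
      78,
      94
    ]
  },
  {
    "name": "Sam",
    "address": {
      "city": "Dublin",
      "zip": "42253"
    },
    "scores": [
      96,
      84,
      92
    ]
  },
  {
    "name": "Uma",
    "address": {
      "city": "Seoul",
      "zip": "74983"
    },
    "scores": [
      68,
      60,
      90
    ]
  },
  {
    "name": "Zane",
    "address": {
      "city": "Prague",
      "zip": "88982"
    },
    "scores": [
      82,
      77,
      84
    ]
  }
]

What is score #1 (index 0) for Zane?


Path: records[4].scores[0]
Value: 82

ANSWER: 82


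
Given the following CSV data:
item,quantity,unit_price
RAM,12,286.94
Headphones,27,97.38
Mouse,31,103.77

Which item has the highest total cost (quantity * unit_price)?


Computing row totals:
  RAM: 3443.28
  Headphones: 2629.26
  Mouse: 3216.87
Maximum: RAM (3443.28)

ANSWER: RAM


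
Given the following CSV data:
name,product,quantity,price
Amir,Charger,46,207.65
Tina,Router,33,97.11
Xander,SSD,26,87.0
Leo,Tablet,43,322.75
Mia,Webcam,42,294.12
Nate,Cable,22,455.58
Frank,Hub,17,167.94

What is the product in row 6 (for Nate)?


Row 6: Nate
Column 'product' = Cable

ANSWER: Cable


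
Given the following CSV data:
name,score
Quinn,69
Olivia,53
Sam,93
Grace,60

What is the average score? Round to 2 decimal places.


Scores: 69, 53, 93, 60
Sum = 275
Count = 4
Average = 275 / 4 = 68.75

ANSWER: 68.75


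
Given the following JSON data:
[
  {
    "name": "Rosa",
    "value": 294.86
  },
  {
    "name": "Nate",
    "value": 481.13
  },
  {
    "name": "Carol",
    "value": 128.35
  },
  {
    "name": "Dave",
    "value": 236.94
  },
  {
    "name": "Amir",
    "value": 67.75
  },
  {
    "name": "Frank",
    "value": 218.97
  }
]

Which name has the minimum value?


Comparing values:
  Rosa: 294.86
  Nate: 481.13
  Carol: 128.35
  Dave: 236.94
  Amir: 67.75
  Frank: 218.97
Minimum: Amir (67.75)

ANSWER: Amir


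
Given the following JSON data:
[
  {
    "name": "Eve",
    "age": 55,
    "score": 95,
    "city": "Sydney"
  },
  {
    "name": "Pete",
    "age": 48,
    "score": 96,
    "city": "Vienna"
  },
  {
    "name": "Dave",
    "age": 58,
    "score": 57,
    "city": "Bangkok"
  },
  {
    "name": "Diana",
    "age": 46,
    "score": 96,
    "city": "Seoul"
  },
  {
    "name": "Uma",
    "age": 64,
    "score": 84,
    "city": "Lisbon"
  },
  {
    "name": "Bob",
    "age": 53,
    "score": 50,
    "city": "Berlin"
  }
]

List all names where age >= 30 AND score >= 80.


Checking both conditions:
  Eve (age=55, score=95) -> YES
  Pete (age=48, score=96) -> YES
  Dave (age=58, score=57) -> no
  Diana (age=46, score=96) -> YES
  Uma (age=64, score=84) -> YES
  Bob (age=53, score=50) -> no


ANSWER: Eve, Pete, Diana, Uma


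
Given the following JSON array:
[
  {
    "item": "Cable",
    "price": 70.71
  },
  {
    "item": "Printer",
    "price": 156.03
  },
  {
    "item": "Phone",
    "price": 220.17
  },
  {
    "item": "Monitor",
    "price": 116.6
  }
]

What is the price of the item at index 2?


Array index 2 -> Phone
price = 220.17

ANSWER: 220.17


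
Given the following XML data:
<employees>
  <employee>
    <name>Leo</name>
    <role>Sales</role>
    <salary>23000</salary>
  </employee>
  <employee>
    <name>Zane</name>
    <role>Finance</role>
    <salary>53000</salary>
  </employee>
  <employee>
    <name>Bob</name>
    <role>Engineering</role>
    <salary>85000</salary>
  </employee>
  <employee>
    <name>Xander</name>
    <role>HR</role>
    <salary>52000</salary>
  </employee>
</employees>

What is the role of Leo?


Searching for <employee> with <name>Leo</name>
Found at position 1
<role>Sales</role>

ANSWER: Sales


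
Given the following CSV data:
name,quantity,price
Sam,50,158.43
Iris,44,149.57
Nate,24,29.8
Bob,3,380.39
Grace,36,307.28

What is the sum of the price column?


Values in 'price' column:
  Row 1: 158.43
  Row 2: 149.57
  Row 3: 29.8
  Row 4: 380.39
  Row 5: 307.28
Sum = 158.43 + 149.57 + 29.8 + 380.39 + 307.28 = 1025.47

ANSWER: 1025.47


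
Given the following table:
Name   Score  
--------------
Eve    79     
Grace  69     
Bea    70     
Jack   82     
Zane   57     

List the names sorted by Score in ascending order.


Sorting by Score (ascending):
  Zane: 57
  Grace: 69
  Bea: 70
  Eve: 79
  Jack: 82


ANSWER: Zane, Grace, Bea, Eve, Jack


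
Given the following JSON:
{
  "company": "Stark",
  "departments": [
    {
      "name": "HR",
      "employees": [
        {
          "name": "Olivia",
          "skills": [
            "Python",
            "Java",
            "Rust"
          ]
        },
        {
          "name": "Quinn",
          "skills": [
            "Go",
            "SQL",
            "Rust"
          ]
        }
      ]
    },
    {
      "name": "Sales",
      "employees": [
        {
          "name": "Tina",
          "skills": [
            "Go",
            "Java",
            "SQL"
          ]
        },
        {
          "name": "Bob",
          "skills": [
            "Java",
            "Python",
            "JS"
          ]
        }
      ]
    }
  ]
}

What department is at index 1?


Path: departments[1].name
Value: Sales

ANSWER: Sales


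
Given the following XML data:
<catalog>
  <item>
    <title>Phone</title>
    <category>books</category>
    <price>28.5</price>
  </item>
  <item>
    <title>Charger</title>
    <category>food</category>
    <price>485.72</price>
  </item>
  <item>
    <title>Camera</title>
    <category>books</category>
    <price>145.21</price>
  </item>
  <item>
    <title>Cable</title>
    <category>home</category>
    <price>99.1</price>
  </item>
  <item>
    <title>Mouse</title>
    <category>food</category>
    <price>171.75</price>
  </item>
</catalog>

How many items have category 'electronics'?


Scanning <item> elements for <category>electronics</category>:
Count: 0

ANSWER: 0


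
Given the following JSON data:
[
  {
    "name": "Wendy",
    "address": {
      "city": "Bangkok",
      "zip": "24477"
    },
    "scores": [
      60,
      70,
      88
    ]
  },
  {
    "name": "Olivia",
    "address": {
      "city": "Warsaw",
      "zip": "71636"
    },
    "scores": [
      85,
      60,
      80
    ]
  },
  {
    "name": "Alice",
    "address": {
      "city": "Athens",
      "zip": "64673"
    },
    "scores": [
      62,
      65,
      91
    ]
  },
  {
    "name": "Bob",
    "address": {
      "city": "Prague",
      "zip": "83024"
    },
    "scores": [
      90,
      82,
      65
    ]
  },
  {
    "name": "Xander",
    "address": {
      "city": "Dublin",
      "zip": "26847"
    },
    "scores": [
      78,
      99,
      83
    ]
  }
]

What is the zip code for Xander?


Path: records[4].address.zip
Value: 26847

ANSWER: 26847


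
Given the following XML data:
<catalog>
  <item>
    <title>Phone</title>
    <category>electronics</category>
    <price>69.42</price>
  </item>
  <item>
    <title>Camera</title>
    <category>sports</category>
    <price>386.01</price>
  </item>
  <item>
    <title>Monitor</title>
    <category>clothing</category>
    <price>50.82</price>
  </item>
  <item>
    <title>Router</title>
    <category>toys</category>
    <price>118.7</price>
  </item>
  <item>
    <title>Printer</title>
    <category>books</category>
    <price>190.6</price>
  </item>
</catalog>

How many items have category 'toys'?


Scanning <item> elements for <category>toys</category>:
  Item 4: Router -> MATCH
Count: 1

ANSWER: 1


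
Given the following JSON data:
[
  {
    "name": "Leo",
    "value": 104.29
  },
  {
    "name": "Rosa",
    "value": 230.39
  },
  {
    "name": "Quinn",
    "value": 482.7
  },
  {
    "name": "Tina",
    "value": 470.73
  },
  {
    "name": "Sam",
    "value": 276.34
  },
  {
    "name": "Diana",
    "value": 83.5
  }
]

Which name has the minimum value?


Comparing values:
  Leo: 104.29
  Rosa: 230.39
  Quinn: 482.7
  Tina: 470.73
  Sam: 276.34
  Diana: 83.5
Minimum: Diana (83.5)

ANSWER: Diana


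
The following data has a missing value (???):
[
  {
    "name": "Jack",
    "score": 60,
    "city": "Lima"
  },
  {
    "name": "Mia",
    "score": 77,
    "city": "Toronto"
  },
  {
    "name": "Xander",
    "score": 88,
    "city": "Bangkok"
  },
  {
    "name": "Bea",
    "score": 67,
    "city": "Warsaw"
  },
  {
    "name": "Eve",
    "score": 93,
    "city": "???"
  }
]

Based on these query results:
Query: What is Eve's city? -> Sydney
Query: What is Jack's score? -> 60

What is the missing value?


The missing value is Eve's city
From query: Eve's city = Sydney

ANSWER: Sydney


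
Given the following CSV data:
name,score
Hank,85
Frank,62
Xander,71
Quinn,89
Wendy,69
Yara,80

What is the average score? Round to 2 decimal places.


Scores: 85, 62, 71, 89, 69, 80
Sum = 456
Count = 6
Average = 456 / 6 = 76.00

ANSWER: 76.00


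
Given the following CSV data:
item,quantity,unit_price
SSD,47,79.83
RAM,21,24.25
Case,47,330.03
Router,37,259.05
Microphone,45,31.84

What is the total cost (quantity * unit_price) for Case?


Row: Case
quantity = 47
unit_price = 330.03
total = 47 * 330.03 = 15511.41

ANSWER: 15511.41


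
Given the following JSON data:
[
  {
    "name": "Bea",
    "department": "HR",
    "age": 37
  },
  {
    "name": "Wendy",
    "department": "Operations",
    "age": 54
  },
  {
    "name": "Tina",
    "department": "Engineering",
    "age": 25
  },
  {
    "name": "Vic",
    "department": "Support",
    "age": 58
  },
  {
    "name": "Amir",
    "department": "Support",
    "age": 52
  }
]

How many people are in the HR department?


Scanning records for department = HR
  Record 0: Bea
Count: 1

ANSWER: 1


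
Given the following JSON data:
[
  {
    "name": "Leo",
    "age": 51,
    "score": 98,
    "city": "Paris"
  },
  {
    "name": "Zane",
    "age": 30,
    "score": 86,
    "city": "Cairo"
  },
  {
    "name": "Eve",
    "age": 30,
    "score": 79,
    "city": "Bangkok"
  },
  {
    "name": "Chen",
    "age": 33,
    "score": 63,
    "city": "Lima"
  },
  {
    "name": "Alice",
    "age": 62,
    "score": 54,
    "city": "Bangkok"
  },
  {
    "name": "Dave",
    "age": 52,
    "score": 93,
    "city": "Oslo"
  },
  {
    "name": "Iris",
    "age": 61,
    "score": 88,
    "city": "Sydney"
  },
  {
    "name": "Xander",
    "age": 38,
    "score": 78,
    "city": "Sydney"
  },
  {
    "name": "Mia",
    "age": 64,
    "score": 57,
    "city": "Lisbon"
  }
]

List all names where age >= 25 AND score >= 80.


Checking both conditions:
  Leo (age=51, score=98) -> YES
  Zane (age=30, score=86) -> YES
  Eve (age=30, score=79) -> no
  Chen (age=33, score=63) -> no
  Alice (age=62, score=54) -> no
  Dave (age=52, score=93) -> YES
  Iris (age=61, score=88) -> YES
  Xander (age=38, score=78) -> no
  Mia (age=64, score=57) -> no


ANSWER: Leo, Zane, Dave, Iris


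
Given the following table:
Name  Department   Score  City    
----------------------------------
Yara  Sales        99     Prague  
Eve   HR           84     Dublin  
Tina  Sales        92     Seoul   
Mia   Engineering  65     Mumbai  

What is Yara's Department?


Row 1: Yara
Department = Sales

ANSWER: Sales


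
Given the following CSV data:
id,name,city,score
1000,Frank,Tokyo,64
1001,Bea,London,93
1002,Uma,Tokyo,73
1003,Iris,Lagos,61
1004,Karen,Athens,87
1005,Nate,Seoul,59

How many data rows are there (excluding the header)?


Counting rows (excluding header):
Header: id,name,city,score
Data rows: 6

ANSWER: 6


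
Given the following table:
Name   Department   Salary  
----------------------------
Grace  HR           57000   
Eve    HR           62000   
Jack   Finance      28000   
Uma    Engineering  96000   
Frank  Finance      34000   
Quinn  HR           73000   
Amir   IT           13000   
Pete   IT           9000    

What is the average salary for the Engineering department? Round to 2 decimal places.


Engineering department members:
  Uma: 96000
Sum = 96000
Count = 1
Average = 96000 / 1 = 96000.00

ANSWER: 96000.00


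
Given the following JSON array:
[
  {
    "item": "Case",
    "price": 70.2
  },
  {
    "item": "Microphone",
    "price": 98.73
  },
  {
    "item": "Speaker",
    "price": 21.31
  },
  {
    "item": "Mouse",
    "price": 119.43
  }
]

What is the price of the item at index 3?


Array index 3 -> Mouse
price = 119.43

ANSWER: 119.43


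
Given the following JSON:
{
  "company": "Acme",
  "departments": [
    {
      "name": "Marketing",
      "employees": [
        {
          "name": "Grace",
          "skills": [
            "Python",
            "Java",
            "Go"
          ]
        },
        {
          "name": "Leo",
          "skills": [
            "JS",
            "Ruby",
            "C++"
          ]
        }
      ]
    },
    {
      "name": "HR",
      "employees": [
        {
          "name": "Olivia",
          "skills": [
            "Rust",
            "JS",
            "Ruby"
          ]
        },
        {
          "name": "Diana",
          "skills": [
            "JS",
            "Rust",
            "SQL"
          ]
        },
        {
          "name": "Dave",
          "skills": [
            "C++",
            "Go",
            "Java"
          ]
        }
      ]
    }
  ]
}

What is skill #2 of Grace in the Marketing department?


Path: departments[0].employees[0].skills[1]
Value: Java

ANSWER: Java


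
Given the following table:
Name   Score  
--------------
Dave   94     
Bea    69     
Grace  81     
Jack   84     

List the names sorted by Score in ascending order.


Sorting by Score (ascending):
  Bea: 69
  Grace: 81
  Jack: 84
  Dave: 94


ANSWER: Bea, Grace, Jack, Dave


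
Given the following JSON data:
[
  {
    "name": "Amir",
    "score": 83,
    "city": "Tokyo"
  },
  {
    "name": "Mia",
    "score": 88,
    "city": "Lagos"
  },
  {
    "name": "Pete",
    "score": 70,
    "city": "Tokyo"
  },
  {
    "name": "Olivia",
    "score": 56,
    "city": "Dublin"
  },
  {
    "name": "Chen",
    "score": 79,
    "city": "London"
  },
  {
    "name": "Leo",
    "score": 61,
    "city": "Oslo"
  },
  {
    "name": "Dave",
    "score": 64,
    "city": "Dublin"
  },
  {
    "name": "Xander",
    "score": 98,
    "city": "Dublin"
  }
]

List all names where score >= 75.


Filtering records where score >= 75:
  Amir (score=83) -> YES
  Mia (score=88) -> YES
  Pete (score=70) -> no
  Olivia (score=56) -> no
  Chen (score=79) -> YES
  Leo (score=61) -> no
  Dave (score=64) -> no
  Xander (score=98) -> YES


ANSWER: Amir, Mia, Chen, Xander


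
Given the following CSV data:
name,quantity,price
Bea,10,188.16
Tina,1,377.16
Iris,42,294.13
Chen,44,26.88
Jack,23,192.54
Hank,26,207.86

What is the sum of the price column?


Values in 'price' column:
  Row 1: 188.16
  Row 2: 377.16
  Row 3: 294.13
  Row 4: 26.88
  Row 5: 192.54
  Row 6: 207.86
Sum = 188.16 + 377.16 + 294.13 + 26.88 + 192.54 + 207.86 = 1286.73

ANSWER: 1286.73


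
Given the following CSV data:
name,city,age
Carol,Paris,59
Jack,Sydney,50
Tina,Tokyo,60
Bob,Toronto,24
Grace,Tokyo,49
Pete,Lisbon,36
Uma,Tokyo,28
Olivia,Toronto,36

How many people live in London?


Scanning city column for 'London':
Total matches: 0

ANSWER: 0


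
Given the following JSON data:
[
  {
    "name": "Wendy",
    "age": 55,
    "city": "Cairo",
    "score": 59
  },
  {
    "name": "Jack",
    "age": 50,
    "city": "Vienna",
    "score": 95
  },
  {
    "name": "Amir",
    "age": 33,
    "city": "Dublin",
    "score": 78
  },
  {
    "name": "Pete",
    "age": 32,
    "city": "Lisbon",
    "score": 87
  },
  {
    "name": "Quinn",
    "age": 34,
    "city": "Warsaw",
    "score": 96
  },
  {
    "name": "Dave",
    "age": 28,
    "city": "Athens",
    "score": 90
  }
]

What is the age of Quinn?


Looking up record where name = Quinn
Record index: 4
Field 'age' = 34

ANSWER: 34


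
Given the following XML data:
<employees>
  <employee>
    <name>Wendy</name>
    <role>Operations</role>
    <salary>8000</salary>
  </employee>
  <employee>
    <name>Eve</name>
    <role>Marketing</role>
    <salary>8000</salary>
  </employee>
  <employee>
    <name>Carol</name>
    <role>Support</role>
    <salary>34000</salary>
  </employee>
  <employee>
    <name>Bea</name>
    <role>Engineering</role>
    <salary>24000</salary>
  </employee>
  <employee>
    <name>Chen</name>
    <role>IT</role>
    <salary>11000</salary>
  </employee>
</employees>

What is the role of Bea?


Searching for <employee> with <name>Bea</name>
Found at position 4
<role>Engineering</role>

ANSWER: Engineering


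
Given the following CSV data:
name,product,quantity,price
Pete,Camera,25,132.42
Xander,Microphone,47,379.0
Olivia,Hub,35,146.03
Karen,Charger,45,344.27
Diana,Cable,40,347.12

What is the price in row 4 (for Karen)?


Row 4: Karen
Column 'price' = 344.27

ANSWER: 344.27


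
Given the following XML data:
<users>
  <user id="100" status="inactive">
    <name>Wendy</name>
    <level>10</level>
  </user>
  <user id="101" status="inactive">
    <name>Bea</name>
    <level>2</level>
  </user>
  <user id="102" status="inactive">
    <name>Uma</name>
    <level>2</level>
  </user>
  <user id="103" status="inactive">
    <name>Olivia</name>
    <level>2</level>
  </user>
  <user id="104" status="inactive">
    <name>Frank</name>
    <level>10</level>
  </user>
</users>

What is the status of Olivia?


Finding user with name = Olivia
user id="103" status="inactive"

ANSWER: inactive


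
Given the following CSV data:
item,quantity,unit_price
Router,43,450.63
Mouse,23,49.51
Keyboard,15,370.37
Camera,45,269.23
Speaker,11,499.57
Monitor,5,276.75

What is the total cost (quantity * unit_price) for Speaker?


Row: Speaker
quantity = 11
unit_price = 499.57
total = 11 * 499.57 = 5495.27

ANSWER: 5495.27


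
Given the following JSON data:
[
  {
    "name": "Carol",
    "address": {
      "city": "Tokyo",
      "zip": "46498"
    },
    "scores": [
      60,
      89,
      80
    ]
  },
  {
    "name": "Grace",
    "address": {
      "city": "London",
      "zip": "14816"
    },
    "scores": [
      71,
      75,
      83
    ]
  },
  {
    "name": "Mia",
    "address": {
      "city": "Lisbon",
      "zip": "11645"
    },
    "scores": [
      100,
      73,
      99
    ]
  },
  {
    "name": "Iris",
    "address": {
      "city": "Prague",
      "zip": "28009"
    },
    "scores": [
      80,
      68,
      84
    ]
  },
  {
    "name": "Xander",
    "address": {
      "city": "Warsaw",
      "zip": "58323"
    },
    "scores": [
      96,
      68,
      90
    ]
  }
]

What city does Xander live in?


Path: records[4].address.city
Value: Warsaw

ANSWER: Warsaw


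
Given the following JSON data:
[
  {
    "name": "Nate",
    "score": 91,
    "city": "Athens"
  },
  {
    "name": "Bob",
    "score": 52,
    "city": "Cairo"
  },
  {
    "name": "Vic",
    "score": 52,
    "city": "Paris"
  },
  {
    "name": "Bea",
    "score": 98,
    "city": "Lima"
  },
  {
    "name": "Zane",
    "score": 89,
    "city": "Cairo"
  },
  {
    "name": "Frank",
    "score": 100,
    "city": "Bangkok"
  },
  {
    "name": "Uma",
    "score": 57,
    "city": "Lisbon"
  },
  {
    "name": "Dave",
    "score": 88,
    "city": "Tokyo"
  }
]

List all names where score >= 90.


Filtering records where score >= 90:
  Nate (score=91) -> YES
  Bob (score=52) -> no
  Vic (score=52) -> no
  Bea (score=98) -> YES
  Zane (score=89) -> no
  Frank (score=100) -> YES
  Uma (score=57) -> no
  Dave (score=88) -> no


ANSWER: Nate, Bea, Frank


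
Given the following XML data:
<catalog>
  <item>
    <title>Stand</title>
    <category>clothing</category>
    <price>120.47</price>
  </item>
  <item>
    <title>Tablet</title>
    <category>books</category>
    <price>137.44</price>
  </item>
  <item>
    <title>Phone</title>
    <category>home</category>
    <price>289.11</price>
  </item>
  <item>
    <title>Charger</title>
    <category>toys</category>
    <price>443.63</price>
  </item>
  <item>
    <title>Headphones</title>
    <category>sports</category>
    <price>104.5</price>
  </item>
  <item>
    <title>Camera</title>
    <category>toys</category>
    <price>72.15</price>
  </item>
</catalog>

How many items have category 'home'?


Scanning <item> elements for <category>home</category>:
  Item 3: Phone -> MATCH
Count: 1

ANSWER: 1


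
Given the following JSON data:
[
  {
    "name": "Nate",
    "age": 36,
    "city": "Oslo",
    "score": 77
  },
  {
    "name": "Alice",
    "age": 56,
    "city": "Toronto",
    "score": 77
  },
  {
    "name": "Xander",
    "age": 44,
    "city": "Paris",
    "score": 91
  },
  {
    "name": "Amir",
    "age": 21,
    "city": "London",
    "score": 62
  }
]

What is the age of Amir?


Looking up record where name = Amir
Record index: 3
Field 'age' = 21

ANSWER: 21


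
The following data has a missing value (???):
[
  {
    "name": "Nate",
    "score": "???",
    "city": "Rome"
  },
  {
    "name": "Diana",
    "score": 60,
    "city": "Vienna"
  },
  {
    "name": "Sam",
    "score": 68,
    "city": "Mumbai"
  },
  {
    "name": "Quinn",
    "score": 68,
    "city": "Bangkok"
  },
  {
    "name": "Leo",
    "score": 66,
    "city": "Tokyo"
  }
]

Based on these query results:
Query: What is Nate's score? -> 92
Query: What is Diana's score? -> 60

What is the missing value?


The missing value is Nate's score
From query: Nate's score = 92

ANSWER: 92


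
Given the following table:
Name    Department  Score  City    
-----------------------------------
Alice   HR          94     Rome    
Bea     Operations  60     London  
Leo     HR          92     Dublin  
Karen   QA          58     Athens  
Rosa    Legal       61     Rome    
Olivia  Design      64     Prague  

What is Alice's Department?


Row 1: Alice
Department = HR

ANSWER: HR
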